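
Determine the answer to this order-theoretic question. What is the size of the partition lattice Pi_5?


B(n) = number of set partitions of an n-element set.
B(n) satisfies the recurrence: B(n+1) = sum_k C(n,k)*B(k).
B(5) = 52


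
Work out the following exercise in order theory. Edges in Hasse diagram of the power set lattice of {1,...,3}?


A cover relation a -< b holds when a < b with no c strictly between.
Cover relations:
  {} -< {1}
  {} -< {2}
  {} -< {3}
  {1} -< {1,2}
  {1} -< {1,3}
  {2} -< {1,2}
  {2} -< {2,3}
  {3} -< {1,3}
  ...4 more
Total: 12


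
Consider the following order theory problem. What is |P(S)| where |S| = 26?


Power set = 2^n.
2^26 = 67108864


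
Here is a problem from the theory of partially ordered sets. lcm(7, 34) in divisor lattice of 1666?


Join=lcm.
gcd(7,34)=1
lcm=238


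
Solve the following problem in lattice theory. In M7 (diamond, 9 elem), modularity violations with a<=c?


Modular law: if a <= c then a v (b ^ c) = (a v b) ^ c.
Check all triples (a,b,c) with a <= c among 9 elements.
This lattice is modular (diamonds M_m and their chain-products are modular).
Total violating triples: 0


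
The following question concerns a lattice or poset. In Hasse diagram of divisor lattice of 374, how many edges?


A cover relation a -< b holds when a < b with no c strictly between.
Cover relations:
  1 -< 2
  1 -< 11
  1 -< 17
  2 -< 22
  2 -< 34
  11 -< 22
  11 -< 187
  17 -< 34
  ...4 more
Total: 12


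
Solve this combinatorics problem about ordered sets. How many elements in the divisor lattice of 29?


Divisors of 29: [1, 29]
Count: 2


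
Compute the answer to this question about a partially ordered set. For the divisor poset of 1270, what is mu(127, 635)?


In a divisor lattice, mu(a,b) = mu(b/a) where mu is the classical Mobius function.
b/a = 635/127 = 5
Prime factorization of 5: primes [5]
5 is squarefree with 1 prime factor(s), so mu(5) = (-1)^1 = -1


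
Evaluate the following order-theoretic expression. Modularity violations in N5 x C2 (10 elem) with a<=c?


Modular law: if a <= c then a v (b ^ c) = (a v b) ^ c.
Check all triples (a,b,c) with a <= c among 10 elements.
  e.g. a=(a,0), b=(c,0), c=(b,0): lhs=(a,0) != rhs=(b,0)
  e.g. a=(a,0), b=(c,1), c=(b,0): lhs=(a,0) != rhs=(b,0)
Total violating triples: 6


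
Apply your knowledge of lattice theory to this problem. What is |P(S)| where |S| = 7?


Power set = 2^n.
2^7 = 128


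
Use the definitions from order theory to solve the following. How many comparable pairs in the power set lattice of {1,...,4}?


A comparable pair {a,b} has a < b or b < a in the order.
Count unordered pairs where one element is strictly below the other.
Examples: {{},{1}}, {{},{2}}, {{},{3}}, {{},{4}}, ...
Total comparable pairs: 65


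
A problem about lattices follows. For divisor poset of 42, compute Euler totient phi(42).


phi(n) = n * prod_{p|n} (1 - 1/p).
Prime divisors of 42: [2, 3, 7]
phi(42) = 42 * (1 - 1/2) * (1 - 1/3) * (1 - 1/7)
phi(42) = 12


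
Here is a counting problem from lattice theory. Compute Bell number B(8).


B(n) = number of set partitions of an n-element set.
B(n) satisfies the recurrence: B(n+1) = sum_k C(n,k)*B(k).
B(8) = 4140


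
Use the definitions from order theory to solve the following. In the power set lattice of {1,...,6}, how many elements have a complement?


An element a is complemented if some b has a meet b = bottom, a join b = top.
every subset A has complement S\A, so all elements are complemented.
Complemented elements: {}, {1}, {2}, {3}, {4}, {5}, ... (58 more)
Count: 64


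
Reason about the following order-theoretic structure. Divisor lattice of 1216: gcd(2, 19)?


Meet=gcd.
gcd(2,19)=1


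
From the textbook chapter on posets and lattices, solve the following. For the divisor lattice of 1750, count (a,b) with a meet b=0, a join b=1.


Complement pair (a,b): a meet b = bottom, a join b = top.
Here: gcd(a,b)=1 and lcm(a,b)=1750, i.e. a*b=1750 with a,b coprime.
Pairs found: (1,1750), (2,875), (7,250), (14,125), ... (4 more)
Total ordered pairs: 8


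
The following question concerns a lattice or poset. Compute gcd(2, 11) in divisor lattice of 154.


In a divisor lattice, meet = gcd (greatest common divisor).
By Euclidean algorithm or factoring: gcd(2,11) = 1


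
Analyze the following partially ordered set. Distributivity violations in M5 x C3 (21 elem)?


Distributive law: a ^ (b v c) = (a ^ b) v (a ^ c).
Check all 21^3 = 9261 ordered triples (a,b,c).
  e.g. a=(a1,0), b=(a2,0), c=(a3,0): lhs=(a1,0) != rhs=(0,0)
  e.g. a=(a1,0), b=(a2,0), c=(a3,1): lhs=(a1,0) != rhs=(0,0)
Total violating triples: 1620


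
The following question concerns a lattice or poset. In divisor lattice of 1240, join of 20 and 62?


In a divisor lattice, join = lcm (least common multiple).
gcd(20,62) = 2
lcm(20,62) = 20*62/gcd = 1240/2 = 620


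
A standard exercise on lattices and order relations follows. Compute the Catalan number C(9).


C(n) = C(2n, n) / (n+1).
C(18, 9) = 48620
C(9) = 48620 / 10 = 4862


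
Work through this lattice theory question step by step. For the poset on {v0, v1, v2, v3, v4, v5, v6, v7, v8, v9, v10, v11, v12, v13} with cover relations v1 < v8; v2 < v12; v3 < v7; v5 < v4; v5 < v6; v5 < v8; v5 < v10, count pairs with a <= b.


The order relation is {(a,b) : a <= b}, reflexive so it includes (a,a).
Examples: (v0,v0), (v1,v1), (v1,v8), (v10,v10), (v11,v11), ...
Total ordered pairs: 21


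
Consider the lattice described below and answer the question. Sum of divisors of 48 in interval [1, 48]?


Interval [1,48] in divisors of 48: [1, 2, 3, 4, 6, 8, 12, 16, 24, 48]
Sum = 124


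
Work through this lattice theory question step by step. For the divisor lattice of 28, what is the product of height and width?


Height = length of longest chain minus 1; width = size of largest antichain.
A maximum chain: 1 | 7 | 14 | 28  (height 3).
A maximum antichain: {2, 7}  (width 2).
Product = 3 * 2 = 6


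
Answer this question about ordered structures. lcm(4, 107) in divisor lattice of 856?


Join=lcm.
gcd(4,107)=1
lcm=428


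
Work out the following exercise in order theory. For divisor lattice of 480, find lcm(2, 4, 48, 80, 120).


In a divisor lattice, join = lcm (least common multiple).
Compute lcm iteratively: start with first element, then lcm(current, next).
Elements: [2, 4, 48, 80, 120]
lcm(2,4) = 4
lcm(4,48) = 48
lcm(48,80) = 240
lcm(240,120) = 240
Final lcm = 240


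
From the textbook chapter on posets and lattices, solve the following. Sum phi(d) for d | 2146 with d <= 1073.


Divisors of 2146 up to 1073: [1, 2, 29, 37, 58, 74, 1073]
phi values: [1, 1, 28, 36, 28, 36, 1008]
Sum = 1138


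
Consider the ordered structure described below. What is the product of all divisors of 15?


Divisors of 15: [1, 3, 5, 15]
Product = n^(d(n)/2) = 15^(4/2)
Product = 225


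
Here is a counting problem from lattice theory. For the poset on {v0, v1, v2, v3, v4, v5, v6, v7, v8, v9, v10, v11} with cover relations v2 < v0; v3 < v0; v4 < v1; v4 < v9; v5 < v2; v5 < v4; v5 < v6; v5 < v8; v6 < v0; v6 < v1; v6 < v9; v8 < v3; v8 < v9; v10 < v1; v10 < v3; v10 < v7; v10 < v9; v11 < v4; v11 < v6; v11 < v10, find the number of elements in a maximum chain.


A chain is a totally ordered subset; we count the number of elements in a maximum chain.
Compute, for each element x, the size of the longest chain ending at x:
  v5: 1
  v11: 1
  v2: 2
  v8: 2
  v10: 2
  v4: 2
  ...
A maximum chain: v5 < v8 < v3 < v0
Number of elements in the longest chain: 4


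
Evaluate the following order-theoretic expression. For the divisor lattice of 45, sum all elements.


sigma(n) = sum of divisors.
Divisors of 45: [1, 3, 5, 9, 15, 45]
Sum = 78


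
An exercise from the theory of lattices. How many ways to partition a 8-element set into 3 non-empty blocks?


S(n,k) = k*S(n-1,k) + S(n-1,k-1).
S(7,3) = 301, S(7,2) = 63
S(8,3) = 3*301 + 63 = 903 + 63
S(8,3) = 966


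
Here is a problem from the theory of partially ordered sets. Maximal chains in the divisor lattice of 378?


A maximal chain goes from the minimum element to a maximal element via cover relations.
Counting all min-to-max paths in the cover graph.
Total maximal chains: 20


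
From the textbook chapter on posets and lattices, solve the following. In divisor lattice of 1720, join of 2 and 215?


In a divisor lattice, join = lcm (least common multiple).
gcd(2,215) = 1
lcm(2,215) = 2*215/gcd = 430/1 = 430


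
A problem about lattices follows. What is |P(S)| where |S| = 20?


Power set = 2^n.
2^20 = 1048576


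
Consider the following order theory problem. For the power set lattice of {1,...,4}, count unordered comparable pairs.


A comparable pair {a,b} has a < b or b < a in the order.
Count unordered pairs where one element is strictly below the other.
Examples: {{},{1}}, {{},{2}}, {{},{3}}, {{},{4}}, ...
Total comparable pairs: 65


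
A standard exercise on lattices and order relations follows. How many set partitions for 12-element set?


B(n) = number of set partitions of an n-element set.
B(n) satisfies the recurrence: B(n+1) = sum_k C(n,k)*B(k).
B(12) = 4213597


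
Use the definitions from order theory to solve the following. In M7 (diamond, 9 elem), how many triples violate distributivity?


Distributive law: a ^ (b v c) = (a ^ b) v (a ^ c).
Check all 9^3 = 729 ordered triples (a,b,c).
  e.g. a=a1, b=a2, c=a3: lhs=a1 != rhs=0
  e.g. a=a1, b=a2, c=a4: lhs=a1 != rhs=0
Total violating triples: 210


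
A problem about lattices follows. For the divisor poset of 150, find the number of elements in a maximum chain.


A chain is a totally ordered subset; we count the number of elements in a maximum chain.
Compute, for each element x, the size of the longest chain ending at x:
  1: 1
  2: 2
  3: 2
  5: 2
  25: 3
  6: 3
  ...
A maximum chain: 1 < 2 < 6 < 30 < 150
Number of elements in the longest chain: 5


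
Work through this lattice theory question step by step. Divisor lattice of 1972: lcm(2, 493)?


Join=lcm.
gcd(2,493)=1
lcm=986


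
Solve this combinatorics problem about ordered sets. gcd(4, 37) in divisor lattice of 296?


Meet=gcd.
gcd(4,37)=1


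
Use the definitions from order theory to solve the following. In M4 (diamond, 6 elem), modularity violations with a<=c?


Modular law: if a <= c then a v (b ^ c) = (a v b) ^ c.
Check all triples (a,b,c) with a <= c among 6 elements.
This lattice is modular (diamonds M_m and their chain-products are modular).
Total violating triples: 0


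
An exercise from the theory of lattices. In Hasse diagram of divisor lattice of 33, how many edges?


A cover relation a -< b holds when a < b with no c strictly between.
Cover relations:
  1 -< 3
  1 -< 11
  3 -< 33
  11 -< 33
Total: 4


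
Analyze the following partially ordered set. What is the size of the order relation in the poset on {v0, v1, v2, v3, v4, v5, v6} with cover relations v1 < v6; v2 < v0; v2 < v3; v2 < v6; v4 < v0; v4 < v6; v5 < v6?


The order relation is {(a,b) : a <= b}, reflexive so it includes (a,a).
Examples: (v0,v0), (v1,v1), (v1,v6), (v2,v0), (v2,v2), ...
Total ordered pairs: 14


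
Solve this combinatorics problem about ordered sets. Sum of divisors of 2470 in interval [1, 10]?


Interval [1,10] in divisors of 2470: [1, 2, 5, 10]
Sum = 18


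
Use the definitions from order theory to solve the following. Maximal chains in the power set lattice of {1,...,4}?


A maximal chain goes from the minimum element to a maximal element via cover relations.
Counting all min-to-max paths in the cover graph.
Total maximal chains: 24


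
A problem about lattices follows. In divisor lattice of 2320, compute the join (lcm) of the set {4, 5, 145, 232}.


In a divisor lattice, join = lcm (least common multiple).
Compute lcm iteratively: start with first element, then lcm(current, next).
Elements: [4, 5, 145, 232]
lcm(4,5) = 20
lcm(20,145) = 580
lcm(580,232) = 1160
Final lcm = 1160


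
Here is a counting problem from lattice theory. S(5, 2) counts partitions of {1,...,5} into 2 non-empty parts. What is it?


S(n,k) = k*S(n-1,k) + S(n-1,k-1).
S(4,2) = 7, S(4,1) = 1
S(5,2) = 2*7 + 1 = 14 + 1
S(5,2) = 15


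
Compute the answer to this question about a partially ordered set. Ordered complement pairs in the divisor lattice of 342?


Complement pair (a,b): a meet b = bottom, a join b = top.
Here: gcd(a,b)=1 and lcm(a,b)=342, i.e. a*b=342 with a,b coprime.
Pairs found: (1,342), (2,171), (9,38), (18,19), ... (4 more)
Total ordered pairs: 8


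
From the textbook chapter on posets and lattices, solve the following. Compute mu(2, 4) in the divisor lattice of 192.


In a divisor lattice, mu(a,b) = mu(b/a) where mu is the classical Mobius function.
b/a = 4/2 = 2
Prime factorization of 2: primes [2]
2 is squarefree with 1 prime factor(s), so mu(2) = (-1)^1 = -1


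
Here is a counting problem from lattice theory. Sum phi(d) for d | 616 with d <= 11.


Divisors of 616 up to 11: [1, 2, 4, 7, 8, 11]
phi values: [1, 1, 2, 6, 4, 10]
Sum = 24


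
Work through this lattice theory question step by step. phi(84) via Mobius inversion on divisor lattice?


phi(n) = n * prod_{p|n} (1 - 1/p).
Prime divisors of 84: [2, 3, 7]
phi(84) = 84 * (1 - 1/2) * (1 - 1/3) * (1 - 1/7)
phi(84) = 24


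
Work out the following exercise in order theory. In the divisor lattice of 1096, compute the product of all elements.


Divisors of 1096: [1, 2, 4, 8, 137, 274, 548, 1096]
Product = n^(d(n)/2) = 1096^(8/2)
Product = 1442919878656


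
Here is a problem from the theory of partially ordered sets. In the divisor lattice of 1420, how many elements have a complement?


An element a is complemented if some b has a meet b = bottom, a join b = top.
a is complemented iff gcd(a, n/a)=1, i.e. a is a unitary divisor of 1420.
Complemented elements: 1, 4, 5, 20, 71, 284, ... (2 more)
Count: 8


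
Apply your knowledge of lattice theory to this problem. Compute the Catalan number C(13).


C(n) = C(2n, n) / (n+1).
C(26, 13) = 10400600
C(13) = 10400600 / 14 = 742900


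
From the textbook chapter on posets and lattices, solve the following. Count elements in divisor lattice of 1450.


Divisors of 1450: [1, 2, 5, 10, 25, 29, 50, 58, 145, 290, 725, 1450]
Count: 12


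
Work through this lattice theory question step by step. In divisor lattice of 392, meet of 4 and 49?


In a divisor lattice, meet = gcd (greatest common divisor).
By Euclidean algorithm or factoring: gcd(4,49) = 1


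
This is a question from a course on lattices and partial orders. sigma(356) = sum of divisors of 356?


sigma(n) = sum of divisors.
Divisors of 356: [1, 2, 4, 89, 178, 356]
Sum = 630


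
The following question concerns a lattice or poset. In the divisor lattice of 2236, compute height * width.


Height = length of longest chain minus 1; width = size of largest antichain.
A maximum chain: 1 | 43 | 559 | 1118 | 2236  (height 4).
A maximum antichain: {4, 26, 86, 559}  (width 4).
Product = 4 * 4 = 16


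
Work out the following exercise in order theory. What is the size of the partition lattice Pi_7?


B(n) = number of set partitions of an n-element set.
B(n) satisfies the recurrence: B(n+1) = sum_k C(n,k)*B(k).
B(7) = 877


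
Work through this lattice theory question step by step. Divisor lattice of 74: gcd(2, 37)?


Meet=gcd.
gcd(2,37)=1


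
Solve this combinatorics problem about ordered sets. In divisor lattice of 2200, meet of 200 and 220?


In a divisor lattice, meet = gcd (greatest common divisor).
By Euclidean algorithm or factoring: gcd(200,220) = 20


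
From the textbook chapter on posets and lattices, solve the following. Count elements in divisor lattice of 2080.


Divisors of 2080: [1, 2, 4, 5, 8, 10, 13, 16, 20, 26, 32, 40, 52, 65, 80, 104, 130, 160, 208, 260, 416, 520, 1040, 2080]
Count: 24


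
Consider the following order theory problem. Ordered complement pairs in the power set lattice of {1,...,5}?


Complement pair (a,b): a meet b = bottom, a join b = top.
Here: A intersect B = {} and A union B = {1,...,5}.
Pairs found: ({},{1,2,3,4,5}), ({1},{2,3,4,5}), ({2},{1,3,4,5}), ({3},{1,2,4,5}), ... (28 more)
Total ordered pairs: 32


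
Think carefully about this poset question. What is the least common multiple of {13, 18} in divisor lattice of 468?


In a divisor lattice, join = lcm (least common multiple).
Compute lcm iteratively: start with first element, then lcm(current, next).
Elements: [13, 18]
lcm(13,18) = 234
Final lcm = 234


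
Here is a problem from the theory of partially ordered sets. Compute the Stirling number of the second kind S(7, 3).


S(n,k) = k*S(n-1,k) + S(n-1,k-1).
S(6,3) = 90, S(6,2) = 31
S(7,3) = 3*90 + 31 = 270 + 31
S(7,3) = 301


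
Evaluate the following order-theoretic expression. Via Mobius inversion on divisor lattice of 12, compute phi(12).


phi(n) = n * prod_{p|n} (1 - 1/p).
Prime divisors of 12: [2, 3]
phi(12) = 12 * (1 - 1/2) * (1 - 1/3)
phi(12) = 4


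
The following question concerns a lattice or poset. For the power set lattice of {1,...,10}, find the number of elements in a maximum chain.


A chain is a totally ordered subset; we count the number of elements in a maximum chain.
Compute, for each element x, the size of the longest chain ending at x:
  {}: 1
  {1}: 2
  {2}: 2
  {3}: 2
  {4}: 2
  {5}: 2
  ...
A maximum chain: {} < {1} < {1,2} < {1,2,3} < {1,2,3,4} < {1,2,3,4,5} < {1,2,3,4,5,6} < {1,2,3,4,5,6,7} < {1,2,3,4,5,6,7,8} < {1,2,3,4,5,6,7,8,9} < {1,2,3,4,5,6,7,8,9,10}
Number of elements in the longest chain: 11


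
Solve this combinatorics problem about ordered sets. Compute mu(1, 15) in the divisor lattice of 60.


In a divisor lattice, mu(a,b) = mu(b/a) where mu is the classical Mobius function.
b/a = 15/1 = 15
Prime factorization of 15: primes [3, 5]
15 is squarefree with 2 prime factor(s), so mu(15) = (-1)^2 = 1


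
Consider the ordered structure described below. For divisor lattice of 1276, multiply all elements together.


Divisors of 1276: [1, 2, 4, 11, 22, 29, 44, 58, 116, 319, 638, 1276]
Product = n^(d(n)/2) = 1276^(12/2)
Product = 4316224706044235776


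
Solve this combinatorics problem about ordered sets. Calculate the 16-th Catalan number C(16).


C(n) = C(2n, n) / (n+1).
C(32, 16) = 601080390
C(16) = 601080390 / 17 = 35357670


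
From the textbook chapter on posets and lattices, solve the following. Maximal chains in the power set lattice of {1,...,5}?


A maximal chain goes from the minimum element to a maximal element via cover relations.
Counting all min-to-max paths in the cover graph.
Total maximal chains: 120


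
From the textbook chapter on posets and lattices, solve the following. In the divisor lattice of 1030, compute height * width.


Height = length of longest chain minus 1; width = size of largest antichain.
A maximum chain: 1 | 103 | 515 | 1030  (height 3).
A maximum antichain: {2, 5, 103}  (width 3).
Product = 3 * 3 = 9


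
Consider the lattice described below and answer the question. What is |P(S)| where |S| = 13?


Power set = 2^n.
2^13 = 8192


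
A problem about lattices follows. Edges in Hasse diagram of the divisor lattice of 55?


A cover relation a -< b holds when a < b with no c strictly between.
Cover relations:
  1 -< 5
  1 -< 11
  5 -< 55
  11 -< 55
Total: 4


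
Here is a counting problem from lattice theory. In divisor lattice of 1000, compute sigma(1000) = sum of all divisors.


sigma(n) = sum of divisors.
Divisors of 1000: [1, 2, 4, 5, 8, 10, 20, 25, 40, 50, 100, 125, 200, 250, 500, 1000]
Sum = 2340


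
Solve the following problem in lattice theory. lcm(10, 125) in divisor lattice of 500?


Join=lcm.
gcd(10,125)=5
lcm=250


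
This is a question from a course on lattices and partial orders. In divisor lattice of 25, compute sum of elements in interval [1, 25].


Interval [1,25] in divisors of 25: [1, 5, 25]
Sum = 31


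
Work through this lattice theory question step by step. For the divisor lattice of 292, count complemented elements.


An element a is complemented if some b has a meet b = bottom, a join b = top.
a is complemented iff gcd(a, n/a)=1, i.e. a is a unitary divisor of 292.
Complemented elements: 1, 4, 73, 292
Count: 4


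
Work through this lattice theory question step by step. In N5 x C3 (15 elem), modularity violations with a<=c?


Modular law: if a <= c then a v (b ^ c) = (a v b) ^ c.
Check all triples (a,b,c) with a <= c among 15 elements.
  e.g. a=(a,0), b=(c,0), c=(b,0): lhs=(a,0) != rhs=(b,0)
  e.g. a=(a,0), b=(c,1), c=(b,0): lhs=(a,0) != rhs=(b,0)
Total violating triples: 18


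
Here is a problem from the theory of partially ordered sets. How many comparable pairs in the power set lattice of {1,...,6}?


A comparable pair {a,b} has a < b or b < a in the order.
Count unordered pairs where one element is strictly below the other.
Examples: {{},{1}}, {{},{2}}, {{},{3}}, {{},{4}}, ...
Total comparable pairs: 665


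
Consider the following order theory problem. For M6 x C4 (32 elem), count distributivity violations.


Distributive law: a ^ (b v c) = (a ^ b) v (a ^ c).
Check all 32^3 = 32768 ordered triples (a,b,c).
  e.g. a=(a1,0), b=(a2,0), c=(a3,0): lhs=(a1,0) != rhs=(0,0)
  e.g. a=(a1,0), b=(a2,0), c=(a3,1): lhs=(a1,0) != rhs=(0,0)
Total violating triples: 7680


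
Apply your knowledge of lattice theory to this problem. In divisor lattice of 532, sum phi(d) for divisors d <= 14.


Divisors of 532 up to 14: [1, 2, 4, 7, 14]
phi values: [1, 1, 2, 6, 6]
Sum = 16


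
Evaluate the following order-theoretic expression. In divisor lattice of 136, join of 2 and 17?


In a divisor lattice, join = lcm (least common multiple).
gcd(2,17) = 1
lcm(2,17) = 2*17/gcd = 34/1 = 34


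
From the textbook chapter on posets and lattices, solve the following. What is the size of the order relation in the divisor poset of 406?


The order relation is {(a,b) : a <= b}, reflexive so it includes (a,a).
Examples: (1,1), (1,14), (1,2), (1,203), (1,29), ...
Total ordered pairs: 27


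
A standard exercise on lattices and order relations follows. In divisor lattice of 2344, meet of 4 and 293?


In a divisor lattice, meet = gcd (greatest common divisor).
By Euclidean algorithm or factoring: gcd(4,293) = 1


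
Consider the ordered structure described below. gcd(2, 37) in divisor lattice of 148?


Meet=gcd.
gcd(2,37)=1


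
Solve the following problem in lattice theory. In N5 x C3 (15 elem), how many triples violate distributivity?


Distributive law: a ^ (b v c) = (a ^ b) v (a ^ c).
Check all 15^3 = 3375 ordered triples (a,b,c).
  e.g. a=(b,0), b=(a,0), c=(c,0): lhs=(b,0) != rhs=(a,0)
  e.g. a=(b,0), b=(a,0), c=(c,1): lhs=(b,0) != rhs=(a,0)
Total violating triples: 54


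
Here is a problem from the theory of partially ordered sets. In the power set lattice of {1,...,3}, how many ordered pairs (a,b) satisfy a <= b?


The order relation is {(a,b) : a <= b}, reflexive so it includes (a,a).
Examples: ({},{}), ({},{1,2}), ({},{1,2,3}), ({},{1,3}), ({},{1}), ...
Total ordered pairs: 27


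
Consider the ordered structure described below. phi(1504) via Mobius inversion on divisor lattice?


phi(n) = n * prod_{p|n} (1 - 1/p).
Prime divisors of 1504: [2, 47]
phi(1504) = 1504 * (1 - 1/2) * (1 - 1/47)
phi(1504) = 736


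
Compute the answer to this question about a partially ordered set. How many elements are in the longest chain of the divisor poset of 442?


A chain is a totally ordered subset; we count the number of elements in a maximum chain.
Compute, for each element x, the size of the longest chain ending at x:
  1: 1
  2: 2
  13: 2
  17: 2
  26: 3
  34: 3
  ...
A maximum chain: 1 < 2 < 26 < 442
Number of elements in the longest chain: 4


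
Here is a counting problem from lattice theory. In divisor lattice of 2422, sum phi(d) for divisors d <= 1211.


Divisors of 2422 up to 1211: [1, 2, 7, 14, 173, 346, 1211]
phi values: [1, 1, 6, 6, 172, 172, 1032]
Sum = 1390


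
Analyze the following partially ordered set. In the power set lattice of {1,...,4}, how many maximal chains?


A maximal chain goes from the minimum element to a maximal element via cover relations.
Counting all min-to-max paths in the cover graph.
Total maximal chains: 24


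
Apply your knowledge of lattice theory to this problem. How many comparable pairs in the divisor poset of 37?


A comparable pair {a,b} has a < b or b < a in the order.
Count unordered pairs where one element is strictly below the other.
Examples: {1,37}
Total comparable pairs: 1


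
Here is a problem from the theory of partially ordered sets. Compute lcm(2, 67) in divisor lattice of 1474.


In a divisor lattice, join = lcm (least common multiple).
gcd(2,67) = 1
lcm(2,67) = 2*67/gcd = 134/1 = 134


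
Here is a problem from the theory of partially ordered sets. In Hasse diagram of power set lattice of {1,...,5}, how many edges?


A cover relation a -< b holds when a < b with no c strictly between.
Cover relations:
  {} -< {1}
  {} -< {2}
  {} -< {3}
  {} -< {4}
  {} -< {5}
  {1} -< {1,2}
  {1} -< {1,3}
  {1} -< {1,4}
  ...72 more
Total: 80


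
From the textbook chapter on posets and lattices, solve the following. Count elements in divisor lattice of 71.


Divisors of 71: [1, 71]
Count: 2


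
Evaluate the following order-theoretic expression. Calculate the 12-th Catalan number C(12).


C(n) = C(2n, n) / (n+1).
C(24, 12) = 2704156
C(12) = 2704156 / 13 = 208012


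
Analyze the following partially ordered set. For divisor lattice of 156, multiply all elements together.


Divisors of 156: [1, 2, 3, 4, 6, 12, 13, 26, 39, 52, 78, 156]
Product = n^(d(n)/2) = 156^(12/2)
Product = 14412774445056


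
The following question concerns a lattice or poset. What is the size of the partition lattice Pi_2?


B(n) = number of set partitions of an n-element set.
B(n) satisfies the recurrence: B(n+1) = sum_k C(n,k)*B(k).
B(2) = 2


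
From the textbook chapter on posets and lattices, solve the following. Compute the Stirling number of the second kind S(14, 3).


S(n,k) = k*S(n-1,k) + S(n-1,k-1).
S(13,3) = 261625, S(13,2) = 4095
S(14,3) = 3*261625 + 4095 = 784875 + 4095
S(14,3) = 788970


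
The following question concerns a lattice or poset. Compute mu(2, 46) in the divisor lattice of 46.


In a divisor lattice, mu(a,b) = mu(b/a) where mu is the classical Mobius function.
b/a = 46/2 = 23
Prime factorization of 23: primes [23]
23 is squarefree with 1 prime factor(s), so mu(23) = (-1)^1 = -1


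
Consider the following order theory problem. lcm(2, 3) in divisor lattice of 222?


Join=lcm.
gcd(2,3)=1
lcm=6


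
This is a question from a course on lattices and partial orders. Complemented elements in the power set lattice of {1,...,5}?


An element a is complemented if some b has a meet b = bottom, a join b = top.
every subset A has complement S\A, so all elements are complemented.
Complemented elements: {}, {1}, {2}, {3}, {4}, {5}, ... (26 more)
Count: 32


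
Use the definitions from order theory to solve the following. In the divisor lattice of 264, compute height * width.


Height = length of longest chain minus 1; width = size of largest antichain.
A maximum chain: 1 | 11 | 33 | 66 | 132 | 264  (height 5).
A maximum antichain: {4, 6, 22, 33}  (width 4).
Product = 5 * 4 = 20


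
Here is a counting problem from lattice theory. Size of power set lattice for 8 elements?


Power set = 2^n.
2^8 = 256


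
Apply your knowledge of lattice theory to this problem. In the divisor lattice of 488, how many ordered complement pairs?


Complement pair (a,b): a meet b = bottom, a join b = top.
Here: gcd(a,b)=1 and lcm(a,b)=488, i.e. a*b=488 with a,b coprime.
Pairs found: (1,488), (8,61), (61,8), (488,1)
Total ordered pairs: 4


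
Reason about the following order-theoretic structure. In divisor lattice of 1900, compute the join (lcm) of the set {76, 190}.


In a divisor lattice, join = lcm (least common multiple).
Compute lcm iteratively: start with first element, then lcm(current, next).
Elements: [76, 190]
lcm(76,190) = 380
Final lcm = 380


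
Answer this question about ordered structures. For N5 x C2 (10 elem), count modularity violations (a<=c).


Modular law: if a <= c then a v (b ^ c) = (a v b) ^ c.
Check all triples (a,b,c) with a <= c among 10 elements.
  e.g. a=(a,0), b=(c,0), c=(b,0): lhs=(a,0) != rhs=(b,0)
  e.g. a=(a,0), b=(c,1), c=(b,0): lhs=(a,0) != rhs=(b,0)
Total violating triples: 6


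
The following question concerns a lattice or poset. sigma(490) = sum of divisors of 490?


sigma(n) = sum of divisors.
Divisors of 490: [1, 2, 5, 7, 10, 14, 35, 49, 70, 98, 245, 490]
Sum = 1026


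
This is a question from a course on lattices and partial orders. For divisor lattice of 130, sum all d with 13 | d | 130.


Interval [13,130] in divisors of 130: [13, 26, 65, 130]
Sum = 234


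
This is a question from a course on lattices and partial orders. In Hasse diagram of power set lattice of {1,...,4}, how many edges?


A cover relation a -< b holds when a < b with no c strictly between.
Cover relations:
  {} -< {1}
  {} -< {2}
  {} -< {3}
  {} -< {4}
  {1} -< {1,2}
  {1} -< {1,3}
  {1} -< {1,4}
  {2} -< {1,2}
  ...24 more
Total: 32


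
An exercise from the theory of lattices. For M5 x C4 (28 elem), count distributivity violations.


Distributive law: a ^ (b v c) = (a ^ b) v (a ^ c).
Check all 28^3 = 21952 ordered triples (a,b,c).
  e.g. a=(a1,0), b=(a2,0), c=(a3,0): lhs=(a1,0) != rhs=(0,0)
  e.g. a=(a1,0), b=(a2,0), c=(a3,1): lhs=(a1,0) != rhs=(0,0)
Total violating triples: 3840


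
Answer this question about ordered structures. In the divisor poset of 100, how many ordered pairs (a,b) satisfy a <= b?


The order relation is {(a,b) : a <= b}, reflexive so it includes (a,a).
Examples: (1,1), (1,10), (1,100), (1,2), (1,20), ...
Total ordered pairs: 36


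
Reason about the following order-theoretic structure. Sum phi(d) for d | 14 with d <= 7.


Divisors of 14 up to 7: [1, 2, 7]
phi values: [1, 1, 6]
Sum = 8


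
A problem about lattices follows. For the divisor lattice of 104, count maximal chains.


A maximal chain goes from the minimum element to a maximal element via cover relations.
Counting all min-to-max paths in the cover graph.
Total maximal chains: 4


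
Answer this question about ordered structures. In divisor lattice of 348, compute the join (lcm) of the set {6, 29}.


In a divisor lattice, join = lcm (least common multiple).
Compute lcm iteratively: start with first element, then lcm(current, next).
Elements: [6, 29]
lcm(6,29) = 174
Final lcm = 174


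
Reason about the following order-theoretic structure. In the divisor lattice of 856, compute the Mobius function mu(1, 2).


In a divisor lattice, mu(a,b) = mu(b/a) where mu is the classical Mobius function.
b/a = 2/1 = 2
Prime factorization of 2: primes [2]
2 is squarefree with 1 prime factor(s), so mu(2) = (-1)^1 = -1


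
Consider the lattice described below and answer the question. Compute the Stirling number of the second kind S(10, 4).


S(n,k) = k*S(n-1,k) + S(n-1,k-1).
S(9,4) = 7770, S(9,3) = 3025
S(10,4) = 4*7770 + 3025 = 31080 + 3025
S(10,4) = 34105


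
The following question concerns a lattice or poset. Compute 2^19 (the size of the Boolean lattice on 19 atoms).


Power set = 2^n.
2^19 = 524288


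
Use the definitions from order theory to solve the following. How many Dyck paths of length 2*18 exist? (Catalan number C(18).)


C(n) = C(2n, n) / (n+1).
C(36, 18) = 9075135300
C(18) = 9075135300 / 19 = 477638700


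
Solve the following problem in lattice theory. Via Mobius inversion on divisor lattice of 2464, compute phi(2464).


phi(n) = n * prod_{p|n} (1 - 1/p).
Prime divisors of 2464: [2, 7, 11]
phi(2464) = 2464 * (1 - 1/2) * (1 - 1/7) * (1 - 1/11)
phi(2464) = 960


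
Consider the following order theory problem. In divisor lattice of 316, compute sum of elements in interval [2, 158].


Interval [2,158] in divisors of 316: [2, 158]
Sum = 160


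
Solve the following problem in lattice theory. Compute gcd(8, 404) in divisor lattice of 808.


In a divisor lattice, meet = gcd (greatest common divisor).
By Euclidean algorithm or factoring: gcd(8,404) = 4


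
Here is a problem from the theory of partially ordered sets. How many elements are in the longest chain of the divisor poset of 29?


A chain is a totally ordered subset; we count the number of elements in a maximum chain.
Compute, for each element x, the size of the longest chain ending at x:
  1: 1
  29: 2
A maximum chain: 1 < 29
Number of elements in the longest chain: 2


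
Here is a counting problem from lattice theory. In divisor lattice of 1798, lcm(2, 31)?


Join=lcm.
gcd(2,31)=1
lcm=62


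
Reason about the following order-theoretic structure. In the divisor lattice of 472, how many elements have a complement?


An element a is complemented if some b has a meet b = bottom, a join b = top.
a is complemented iff gcd(a, n/a)=1, i.e. a is a unitary divisor of 472.
Complemented elements: 1, 8, 59, 472
Count: 4


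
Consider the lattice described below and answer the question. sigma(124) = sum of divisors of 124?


sigma(n) = sum of divisors.
Divisors of 124: [1, 2, 4, 31, 62, 124]
Sum = 224


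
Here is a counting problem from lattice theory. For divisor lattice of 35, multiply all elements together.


Divisors of 35: [1, 5, 7, 35]
Product = n^(d(n)/2) = 35^(4/2)
Product = 1225


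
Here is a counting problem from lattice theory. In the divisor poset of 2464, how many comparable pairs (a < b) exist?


A comparable pair {a,b} has a < b or b < a in the order.
Count unordered pairs where one element is strictly below the other.
Examples: {1,2}, {1,4}, {1,7}, {1,8}, ...
Total comparable pairs: 165


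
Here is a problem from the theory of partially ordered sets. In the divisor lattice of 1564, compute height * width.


Height = length of longest chain minus 1; width = size of largest antichain.
A maximum chain: 1 | 23 | 391 | 782 | 1564  (height 4).
A maximum antichain: {4, 34, 46, 391}  (width 4).
Product = 4 * 4 = 16


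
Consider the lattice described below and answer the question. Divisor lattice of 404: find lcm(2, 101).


In a divisor lattice, join = lcm (least common multiple).
gcd(2,101) = 1
lcm(2,101) = 2*101/gcd = 202/1 = 202


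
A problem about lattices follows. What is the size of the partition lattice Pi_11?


B(n) = number of set partitions of an n-element set.
B(n) satisfies the recurrence: B(n+1) = sum_k C(n,k)*B(k).
B(11) = 678570


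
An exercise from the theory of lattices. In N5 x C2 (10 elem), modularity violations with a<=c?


Modular law: if a <= c then a v (b ^ c) = (a v b) ^ c.
Check all triples (a,b,c) with a <= c among 10 elements.
  e.g. a=(a,0), b=(c,0), c=(b,0): lhs=(a,0) != rhs=(b,0)
  e.g. a=(a,0), b=(c,1), c=(b,0): lhs=(a,0) != rhs=(b,0)
Total violating triples: 6


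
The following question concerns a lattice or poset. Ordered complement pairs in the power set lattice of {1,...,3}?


Complement pair (a,b): a meet b = bottom, a join b = top.
Here: A intersect B = {} and A union B = {1,...,3}.
Pairs found: ({},{1,2,3}), ({1},{2,3}), ({2},{1,3}), ({3},{1,2}), ... (4 more)
Total ordered pairs: 8


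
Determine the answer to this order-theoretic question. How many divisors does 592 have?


Divisors of 592: [1, 2, 4, 8, 16, 37, 74, 148, 296, 592]
Count: 10


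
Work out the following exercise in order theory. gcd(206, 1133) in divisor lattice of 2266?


Meet=gcd.
gcd(206,1133)=103


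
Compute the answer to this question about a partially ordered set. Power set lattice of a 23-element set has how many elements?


Power set = 2^n.
2^23 = 8388608


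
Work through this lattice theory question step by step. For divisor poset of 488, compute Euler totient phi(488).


phi(n) = n * prod_{p|n} (1 - 1/p).
Prime divisors of 488: [2, 61]
phi(488) = 488 * (1 - 1/2) * (1 - 1/61)
phi(488) = 240


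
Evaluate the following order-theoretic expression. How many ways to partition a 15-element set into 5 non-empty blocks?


S(n,k) = k*S(n-1,k) + S(n-1,k-1).
S(14,5) = 40075035, S(14,4) = 10391745
S(15,5) = 5*40075035 + 10391745 = 200375175 + 10391745
S(15,5) = 210766920


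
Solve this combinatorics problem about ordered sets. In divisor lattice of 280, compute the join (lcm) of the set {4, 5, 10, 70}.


In a divisor lattice, join = lcm (least common multiple).
Compute lcm iteratively: start with first element, then lcm(current, next).
Elements: [4, 5, 10, 70]
lcm(4,5) = 20
lcm(20,10) = 20
lcm(20,70) = 140
Final lcm = 140


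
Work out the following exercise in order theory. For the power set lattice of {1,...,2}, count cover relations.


A cover relation a -< b holds when a < b with no c strictly between.
Cover relations:
  {} -< {1}
  {} -< {2}
  {1} -< {1,2}
  {2} -< {1,2}
Total: 4


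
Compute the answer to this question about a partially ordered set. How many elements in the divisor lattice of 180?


Divisors of 180: [1, 2, 3, 4, 5, 6, 9, 10, 12, 15, 18, 20, 30, 36, 45, 60, 90, 180]
Count: 18


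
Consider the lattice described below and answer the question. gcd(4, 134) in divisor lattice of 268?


Meet=gcd.
gcd(4,134)=2


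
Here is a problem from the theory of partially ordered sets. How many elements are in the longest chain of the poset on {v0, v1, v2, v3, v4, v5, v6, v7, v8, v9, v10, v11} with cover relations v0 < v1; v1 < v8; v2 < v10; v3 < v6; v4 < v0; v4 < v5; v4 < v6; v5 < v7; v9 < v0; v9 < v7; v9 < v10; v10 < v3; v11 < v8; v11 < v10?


A chain is a totally ordered subset; we count the number of elements in a maximum chain.
Compute, for each element x, the size of the longest chain ending at x:
  v2: 1
  v4: 1
  v9: 1
  v11: 1
  v5: 2
  v0: 2
  ...
A maximum chain: v2 < v10 < v3 < v6
Number of elements in the longest chain: 4


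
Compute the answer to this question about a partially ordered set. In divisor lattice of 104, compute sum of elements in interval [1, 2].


Interval [1,2] in divisors of 104: [1, 2]
Sum = 3


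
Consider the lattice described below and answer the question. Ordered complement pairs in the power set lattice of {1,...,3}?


Complement pair (a,b): a meet b = bottom, a join b = top.
Here: A intersect B = {} and A union B = {1,...,3}.
Pairs found: ({},{1,2,3}), ({1},{2,3}), ({2},{1,3}), ({3},{1,2}), ... (4 more)
Total ordered pairs: 8


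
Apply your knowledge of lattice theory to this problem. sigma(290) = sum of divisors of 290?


sigma(n) = sum of divisors.
Divisors of 290: [1, 2, 5, 10, 29, 58, 145, 290]
Sum = 540


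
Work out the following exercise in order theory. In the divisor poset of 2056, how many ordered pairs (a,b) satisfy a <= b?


The order relation is {(a,b) : a <= b}, reflexive so it includes (a,a).
Examples: (1,1), (1,1028), (1,2), (1,2056), (1,257), ...
Total ordered pairs: 30


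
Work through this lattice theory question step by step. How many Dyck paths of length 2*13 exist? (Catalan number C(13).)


C(n) = C(2n, n) / (n+1).
C(26, 13) = 10400600
C(13) = 10400600 / 14 = 742900


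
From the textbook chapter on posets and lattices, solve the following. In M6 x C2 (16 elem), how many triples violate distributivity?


Distributive law: a ^ (b v c) = (a ^ b) v (a ^ c).
Check all 16^3 = 4096 ordered triples (a,b,c).
  e.g. a=(a1,0), b=(a2,0), c=(a3,0): lhs=(a1,0) != rhs=(0,0)
  e.g. a=(a1,0), b=(a2,0), c=(a3,1): lhs=(a1,0) != rhs=(0,0)
Total violating triples: 960


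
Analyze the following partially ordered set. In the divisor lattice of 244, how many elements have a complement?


An element a is complemented if some b has a meet b = bottom, a join b = top.
a is complemented iff gcd(a, n/a)=1, i.e. a is a unitary divisor of 244.
Complemented elements: 1, 4, 61, 244
Count: 4
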